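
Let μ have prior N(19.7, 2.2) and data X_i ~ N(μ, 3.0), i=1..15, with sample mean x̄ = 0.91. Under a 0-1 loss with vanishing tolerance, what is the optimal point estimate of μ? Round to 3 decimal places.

2.476

Posterior for μ is Normal. Precision-weighted mean: (1/2.2·19.7 + 15/3.0·0.91) / (1/2.2 + 15/3.0) = 2.476.
A Normal posterior is symmetric, so mode = mean.
This is the posterior mode — the MAP estimate.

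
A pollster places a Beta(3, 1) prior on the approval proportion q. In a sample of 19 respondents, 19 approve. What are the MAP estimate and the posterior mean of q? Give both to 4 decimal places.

MAP = 1.0000, posterior mean = 0.9565

Posterior: Beta(3+19, 1+0) = Beta(22, 1).
Since β = 1 ≤ 1 and α > 1, the Beta density is monotone increasing on [0,1]; the mode is at 1.
Mean = 22/(22+1) = 0.9565.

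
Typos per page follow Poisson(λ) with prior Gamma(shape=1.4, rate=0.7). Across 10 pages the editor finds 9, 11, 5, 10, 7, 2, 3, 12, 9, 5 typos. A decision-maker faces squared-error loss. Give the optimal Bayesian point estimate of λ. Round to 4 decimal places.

Σ counts = 73. Posterior: Gamma(shape = 1.4+73 = 74.4, rate = 0.7+10 = 10.7).
Mode = (α−1)/β = 73.4/10.7 = 6.8598.
Mean = α/β = 74.4/10.7 = 6.9533.
Squared-error loss ⇒ the optimal estimator is the posterior mean.

6.9533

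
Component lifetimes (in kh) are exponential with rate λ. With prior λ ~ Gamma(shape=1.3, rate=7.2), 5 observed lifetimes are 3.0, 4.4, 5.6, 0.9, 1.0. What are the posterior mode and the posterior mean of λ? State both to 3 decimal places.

Σ times = 14.9. Posterior: Gamma(shape = 1.3+5 = 6.3, rate = 7.2+14.9 = 22.1).
Mode = (α−1)/β = 5.3/22.1 = 0.240.
Mean = α/β = 6.3/22.1 = 0.285.

MAP = 0.240, posterior mean = 0.285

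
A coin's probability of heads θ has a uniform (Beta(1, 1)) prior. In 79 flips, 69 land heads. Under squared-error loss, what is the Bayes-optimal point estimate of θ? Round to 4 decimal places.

0.8642

Posterior: Beta(1+69, 1+10) = Beta(70, 11).
Mode = (70−1)/(70+11−2) = 69/79 = 0.8734.
With a flat prior the MAP equals the MLE, 69/79.
Mean = 70/(70+11) = 70/81 = 0.8642.
Squared-error loss ⇒ the optimal estimator is the posterior mean.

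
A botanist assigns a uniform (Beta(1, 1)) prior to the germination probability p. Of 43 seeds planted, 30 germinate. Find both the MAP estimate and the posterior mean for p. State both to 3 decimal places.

Posterior: Beta(1+30, 1+13) = Beta(31, 14).
Mode = (31−1)/(31+14−2) = 30/43 = 0.698.
With a flat prior the MAP equals the MLE, 30/43.
Mean = 31/(31+14) = 31/45 = 0.689.

MAP: 0.698. Posterior mean: 0.689.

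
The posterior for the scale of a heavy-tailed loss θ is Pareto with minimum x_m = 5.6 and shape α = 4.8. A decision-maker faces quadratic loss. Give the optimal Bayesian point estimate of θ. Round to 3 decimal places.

7.074

The Pareto density is strictly decreasing on [x_m, ∞), so the mode is x_m = 5.600.
Mean = α·x_m/(α−1) = 4.8·5.6/3.8 = 7.074.
Quadratic loss ⇒ the optimal estimator is the posterior mean.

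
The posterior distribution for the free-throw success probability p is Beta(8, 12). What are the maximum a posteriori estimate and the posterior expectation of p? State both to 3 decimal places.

MAP = 0.389; posterior mean = 0.400

Mode = (8−1)/(8+12−2) = 7/18 = 0.389.
Mean = 8/(8+12) = 8/20 = 0.400.
Right-skewed posterior ⇒ mode < mean.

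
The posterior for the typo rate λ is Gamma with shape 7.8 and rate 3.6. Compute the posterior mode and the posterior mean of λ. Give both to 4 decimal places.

MAP = 1.8889, posterior mean = 2.1667

Mode = (α−1)/β = 6.8/3.6 = 1.8889.
Mean = α/β = 7.8/3.6 = 2.1667.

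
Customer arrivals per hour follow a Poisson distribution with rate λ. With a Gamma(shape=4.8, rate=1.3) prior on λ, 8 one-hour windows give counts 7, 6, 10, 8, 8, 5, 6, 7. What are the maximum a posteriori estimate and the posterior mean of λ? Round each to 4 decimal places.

Σ counts = 57. Posterior: Gamma(shape = 4.8+57 = 61.8, rate = 1.3+8 = 9.3).
Mode = (α−1)/β = 60.8/9.3 = 6.5376.
Mean = α/β = 61.8/9.3 = 6.6452.

λ_MAP = 6.5376, E[λ|data] = 6.6452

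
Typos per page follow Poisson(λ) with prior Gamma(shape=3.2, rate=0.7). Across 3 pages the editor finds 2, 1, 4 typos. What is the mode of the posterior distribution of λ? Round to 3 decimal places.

2.486

Σ counts = 7. Posterior: Gamma(shape = 3.2+7 = 10.2, rate = 0.7+3 = 3.7).
Mode = (α−1)/β = 9.2/3.7 = 2.486.
Mean = α/β = 10.2/3.7 = 2.757.
This is the posterior mode — the MAP estimate.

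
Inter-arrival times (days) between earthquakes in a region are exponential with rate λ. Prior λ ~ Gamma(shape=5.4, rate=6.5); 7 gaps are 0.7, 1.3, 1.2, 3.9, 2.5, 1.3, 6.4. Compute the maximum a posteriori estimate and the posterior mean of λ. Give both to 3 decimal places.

Σ times = 17.3. Posterior: Gamma(shape = 5.4+7 = 12.4, rate = 6.5+17.3 = 23.8).
Mode = (α−1)/β = 11.4/23.8 = 0.479.
Mean = α/β = 12.4/23.8 = 0.521.

MAP = 0.479, posterior mean = 0.521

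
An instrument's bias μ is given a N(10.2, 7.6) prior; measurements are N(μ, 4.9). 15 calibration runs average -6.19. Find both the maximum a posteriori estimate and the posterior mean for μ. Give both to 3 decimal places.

MAP = -5.515; posterior mean = -5.515

Posterior for μ is Normal. Precision-weighted mean: (1/7.6·10.2 + 15/4.9·-6.19) / (1/7.6 + 15/4.9) = -5.515.
A Normal posterior is symmetric, so mode = mean.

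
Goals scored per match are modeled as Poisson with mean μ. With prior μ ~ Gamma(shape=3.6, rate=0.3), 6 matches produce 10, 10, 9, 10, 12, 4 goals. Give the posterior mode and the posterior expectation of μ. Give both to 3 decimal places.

MAP: 9.143. Posterior mean: 9.302.

Σ counts = 55. Posterior: Gamma(shape = 3.6+55 = 58.6, rate = 0.3+6 = 6.3).
Mode = (α−1)/β = 57.6/6.3 = 9.143.
Mean = α/β = 58.6/6.3 = 9.302.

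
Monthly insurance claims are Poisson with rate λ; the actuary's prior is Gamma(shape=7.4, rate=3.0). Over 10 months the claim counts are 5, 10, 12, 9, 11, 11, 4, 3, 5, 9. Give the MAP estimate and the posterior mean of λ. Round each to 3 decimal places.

MAP = 6.569, posterior mean = 6.646

Σ counts = 79. Posterior: Gamma(shape = 7.4+79 = 86.4, rate = 3.0+10 = 13.0).
Mode = (α−1)/β = 85.4/13.0 = 6.569.
Mean = α/β = 86.4/13.0 = 6.646.
The posterior is right-skewed, so the mean exceeds the mode.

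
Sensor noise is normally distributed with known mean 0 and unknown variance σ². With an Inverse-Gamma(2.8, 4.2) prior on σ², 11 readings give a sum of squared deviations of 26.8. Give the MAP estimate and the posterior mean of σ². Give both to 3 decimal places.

Posterior: Inverse-Gamma(shape = 2.8+11/2 = 8.3, scale = 4.2+26.8/2 = 17.6).
Mode = β/(α+1) = 17.6/9.3 = 1.892.
Mean = β/(α−1) = 17.6/7.3 = 2.411.

MAP estimate = 1.892, posterior mean = 2.411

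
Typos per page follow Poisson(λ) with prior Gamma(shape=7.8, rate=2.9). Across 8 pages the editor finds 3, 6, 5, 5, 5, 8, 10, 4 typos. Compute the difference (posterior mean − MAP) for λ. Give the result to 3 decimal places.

0.092

Σ counts = 46. Posterior: Gamma(shape = 7.8+46 = 53.8, rate = 2.9+8 = 10.9).
Mode = (α−1)/β = 52.8/10.9 = 4.844.
Mean = α/β = 53.8/10.9 = 4.936.
Difference = 4.936 − 4.844 = 0.092.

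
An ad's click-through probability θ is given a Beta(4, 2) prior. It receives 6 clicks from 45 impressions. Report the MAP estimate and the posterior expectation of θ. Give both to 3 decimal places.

MAP = 0.184; posterior mean = 0.196

Posterior: Beta(4+6, 2+39) = Beta(10, 41).
Mode = (10−1)/(10+41−2) = 9/49 = 0.184.
Mean = 10/(10+41) = 10/51 = 0.196.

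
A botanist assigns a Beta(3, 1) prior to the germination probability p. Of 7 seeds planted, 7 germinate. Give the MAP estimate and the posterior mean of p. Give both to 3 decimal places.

MAP = 1.000; posterior mean = 0.909

Posterior: Beta(3+7, 1+0) = Beta(10, 1).
Since β = 1 ≤ 1 and α > 1, the Beta density is monotone increasing on [0,1]; the mode is at 1.
Mean = 10/(10+1) = 0.909.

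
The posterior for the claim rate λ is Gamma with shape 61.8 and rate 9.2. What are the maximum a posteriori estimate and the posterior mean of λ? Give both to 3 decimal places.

MAP: 6.609. Posterior mean: 6.717.

Mode = (α−1)/β = 60.8/9.2 = 6.609.
Mean = α/β = 61.8/9.2 = 6.717.
The posterior is right-skewed, so the mean exceeds the mode.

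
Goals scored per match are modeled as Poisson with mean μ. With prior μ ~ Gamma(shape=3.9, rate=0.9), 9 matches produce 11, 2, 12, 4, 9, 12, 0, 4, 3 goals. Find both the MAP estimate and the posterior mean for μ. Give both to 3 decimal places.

Σ counts = 57. Posterior: Gamma(shape = 3.9+57 = 60.9, rate = 0.9+9 = 9.9).
Mode = (α−1)/β = 59.9/9.9 = 6.051.
Mean = α/β = 60.9/9.9 = 6.152.
The mean is pulled above the mode by the posterior's right skew.

MAP estimate = 6.051, posterior mean = 6.152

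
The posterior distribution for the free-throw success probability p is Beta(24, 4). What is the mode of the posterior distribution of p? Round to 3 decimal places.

0.885

Mode = (24−1)/(24+4−2) = 23/26 = 0.885.
Mean = 24/(24+4) = 24/28 = 0.857.
This is the posterior mode — the MAP estimate.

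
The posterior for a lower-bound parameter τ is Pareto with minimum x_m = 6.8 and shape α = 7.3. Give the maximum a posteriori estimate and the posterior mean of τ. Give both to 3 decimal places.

MAP = 6.800; posterior mean = 7.879

The Pareto density is strictly decreasing on [x_m, ∞), so the mode is x_m = 6.800.
Mean = α·x_m/(α−1) = 7.3·6.8/6.3 = 7.879.
Mean > mode: the posterior has a right tail.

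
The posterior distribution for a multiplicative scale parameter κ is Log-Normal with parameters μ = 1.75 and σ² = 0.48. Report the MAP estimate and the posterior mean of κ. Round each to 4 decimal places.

MAP estimate = 3.5609, posterior mean = 7.3155

Mode = exp(μ − σ²) = exp(1.27) = 3.5609.
Mean = exp(μ + σ²/2) = exp(1.990) = 7.3155.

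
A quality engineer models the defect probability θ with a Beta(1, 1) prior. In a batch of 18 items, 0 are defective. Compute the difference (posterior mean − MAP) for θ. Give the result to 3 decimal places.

Posterior: Beta(1+0, 1+18) = Beta(1, 19).
Since α = 1 ≤ 1 and β > 1, the Beta density is monotone decreasing on [0,1]; the mode is at 0.
Mean = 1/(1+19) = 0.050.
Difference = 0.050 − 0.000 = 0.050.

0.050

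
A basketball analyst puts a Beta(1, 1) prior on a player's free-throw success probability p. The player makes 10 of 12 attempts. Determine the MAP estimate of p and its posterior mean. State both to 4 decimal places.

p_MAP = 0.8333, E[p|data] = 0.7857

Posterior: Beta(1+10, 1+2) = Beta(11, 3).
Mode = (11−1)/(11+3−2) = 10/12 = 0.8333.
Mean = 11/(11+3) = 11/14 = 0.7857.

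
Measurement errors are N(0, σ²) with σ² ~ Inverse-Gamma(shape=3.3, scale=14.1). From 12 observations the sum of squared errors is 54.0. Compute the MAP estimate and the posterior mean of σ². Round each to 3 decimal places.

Posterior: Inverse-Gamma(shape = 3.3+12/2 = 9.3, scale = 14.1+54.0/2 = 41.1).
Mode = β/(α+1) = 41.1/10.3 = 3.990.
Mean = β/(α−1) = 41.1/8.3 = 4.952.
The posterior is right-skewed, so the mean exceeds the mode.

MAP = 3.990; posterior mean = 4.952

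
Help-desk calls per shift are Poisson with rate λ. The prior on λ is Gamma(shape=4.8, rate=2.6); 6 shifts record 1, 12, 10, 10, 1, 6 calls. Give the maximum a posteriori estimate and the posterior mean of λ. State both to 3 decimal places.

MAP: 5.093. Posterior mean: 5.209.

Σ counts = 40. Posterior: Gamma(shape = 4.8+40 = 44.8, rate = 2.6+6 = 8.6).
Mode = (α−1)/β = 43.8/8.6 = 5.093.
Mean = α/β = 44.8/8.6 = 5.209.
The posterior is right-skewed, so the mean exceeds the mode.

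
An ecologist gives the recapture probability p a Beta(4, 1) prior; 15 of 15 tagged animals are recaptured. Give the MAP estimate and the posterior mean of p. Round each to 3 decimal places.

Posterior: Beta(4+15, 1+0) = Beta(19, 1).
Since β = 1 ≤ 1 and α > 1, the Beta density is monotone increasing on [0,1]; the mode is at 1.
Mean = 19/(19+1) = 0.950.

MAP: 1.000. Posterior mean: 0.950.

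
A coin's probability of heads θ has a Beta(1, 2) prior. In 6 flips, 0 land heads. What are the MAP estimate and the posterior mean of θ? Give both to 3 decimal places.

Posterior: Beta(1+0, 2+6) = Beta(1, 8).
Since α = 1 ≤ 1 and β > 1, the Beta density is monotone decreasing on [0,1]; the mode is at 0.
Mean = 1/(1+8) = 0.111.
The mean is pulled above the mode by the posterior's right skew.

MAP = 0.000; posterior mean = 0.111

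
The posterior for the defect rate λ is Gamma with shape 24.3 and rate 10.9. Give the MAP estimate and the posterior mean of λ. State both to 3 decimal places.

MAP estimate = 2.138, posterior mean = 2.229

Mode = (α−1)/β = 23.3/10.9 = 2.138.
Mean = α/β = 24.3/10.9 = 2.229.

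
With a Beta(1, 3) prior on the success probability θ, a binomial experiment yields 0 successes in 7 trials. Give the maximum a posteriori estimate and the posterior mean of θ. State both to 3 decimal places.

θ_MAP = 0.000, E[θ|data] = 0.091

Posterior: Beta(1+0, 3+7) = Beta(1, 10).
Since α = 1 ≤ 1 and β > 1, the Beta density is monotone decreasing on [0,1]; the mode is at 0.
Mean = 1/(1+10) = 0.091.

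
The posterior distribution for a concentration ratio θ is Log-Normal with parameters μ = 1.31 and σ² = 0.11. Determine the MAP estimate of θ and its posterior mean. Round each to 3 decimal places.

Mode = exp(μ − σ²) = exp(1.20) = 3.320.
Mean = exp(μ + σ²/2) = exp(1.365) = 3.916.
Right-skewed posterior ⇒ mode < mean.

MAP: 3.320. Posterior mean: 3.916.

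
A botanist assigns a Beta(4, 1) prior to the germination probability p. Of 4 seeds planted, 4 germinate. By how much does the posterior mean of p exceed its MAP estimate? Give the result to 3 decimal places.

-0.111

Posterior: Beta(4+4, 1+0) = Beta(8, 1).
Since β = 1 ≤ 1 and α > 1, the Beta density is monotone increasing on [0,1]; the mode is at 1.
Mean = 8/(8+1) = 0.889.
Difference = 0.889 − 1.000 = -0.111.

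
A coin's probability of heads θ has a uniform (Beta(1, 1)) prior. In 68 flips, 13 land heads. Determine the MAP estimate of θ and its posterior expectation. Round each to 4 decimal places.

Posterior: Beta(1+13, 1+55) = Beta(14, 56).
Mode = (14−1)/(14+56−2) = 13/68 = 0.1912.
Mean = 14/(14+56) = 14/70 = 0.2000.

MAP estimate = 0.1912, posterior expectation = 0.2000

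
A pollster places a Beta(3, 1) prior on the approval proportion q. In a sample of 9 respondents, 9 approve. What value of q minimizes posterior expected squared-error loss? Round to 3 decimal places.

Posterior: Beta(3+9, 1+0) = Beta(12, 1).
Since β = 1 ≤ 1 and α > 1, the Beta density is monotone increasing on [0,1]; the mode is at 1.
Mean = 12/(12+1) = 0.923.
Squared-error loss ⇒ the optimal estimator is the posterior mean.

0.923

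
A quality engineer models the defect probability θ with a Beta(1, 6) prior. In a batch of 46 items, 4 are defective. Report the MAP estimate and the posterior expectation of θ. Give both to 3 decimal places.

θ_MAP = 0.078, E[θ|data] = 0.094

Posterior: Beta(1+4, 6+42) = Beta(5, 48).
Mode = (5−1)/(5+48−2) = 4/51 = 0.078.
Mean = 5/(5+48) = 5/53 = 0.094.
The posterior is right-skewed, so the mean exceeds the mode.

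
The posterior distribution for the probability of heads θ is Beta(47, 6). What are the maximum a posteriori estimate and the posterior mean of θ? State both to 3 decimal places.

Mode = (47−1)/(47+6−2) = 46/51 = 0.902.
Mean = 47/(47+6) = 47/53 = 0.887.
The posterior is left-skewed, so the mode exceeds the mean.

maximum a posteriori estimate = 0.902, posterior mean = 0.887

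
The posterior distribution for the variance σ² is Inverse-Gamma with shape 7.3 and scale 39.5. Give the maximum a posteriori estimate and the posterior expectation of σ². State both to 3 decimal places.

Mode = β/(α+1) = 39.5/8.3 = 4.759.
Mean = β/(α−1) = 39.5/6.3 = 6.270.

MAP = 4.759, posterior mean = 6.270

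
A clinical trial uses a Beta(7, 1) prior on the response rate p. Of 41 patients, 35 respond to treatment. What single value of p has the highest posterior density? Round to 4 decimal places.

Posterior: Beta(7+35, 1+6) = Beta(42, 7).
Mode = (42−1)/(42+7−2) = 41/47 = 0.8723.
Mean = 42/(42+7) = 42/49 = 0.8571.
This is the posterior mode — the MAP estimate.

0.8723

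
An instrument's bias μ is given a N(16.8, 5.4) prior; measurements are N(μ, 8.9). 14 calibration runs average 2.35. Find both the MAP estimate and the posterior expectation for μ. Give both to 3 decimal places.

MAP: 3.872. Posterior mean: 3.872.

Posterior for μ is Normal. Precision-weighted mean: (1/5.4·16.8 + 14/8.9·2.35) / (1/5.4 + 14/8.9) = 3.872.
A Normal posterior is symmetric, so mode = mean.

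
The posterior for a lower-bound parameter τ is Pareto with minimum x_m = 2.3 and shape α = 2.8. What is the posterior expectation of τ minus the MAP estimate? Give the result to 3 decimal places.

The Pareto density is strictly decreasing on [x_m, ∞), so the mode is x_m = 2.300.
Mean = α·x_m/(α−1) = 2.8·2.3/1.8 = 3.578.
Difference = 3.578 − 2.300 = 1.278.

1.278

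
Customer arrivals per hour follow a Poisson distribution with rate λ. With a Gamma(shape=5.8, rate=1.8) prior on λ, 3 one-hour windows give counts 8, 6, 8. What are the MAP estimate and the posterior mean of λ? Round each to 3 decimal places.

MAP: 5.583. Posterior mean: 5.792.

Σ counts = 22. Posterior: Gamma(shape = 5.8+22 = 27.8, rate = 1.8+3 = 4.8).
Mode = (α−1)/β = 26.8/4.8 = 5.583.
Mean = α/β = 27.8/4.8 = 5.792.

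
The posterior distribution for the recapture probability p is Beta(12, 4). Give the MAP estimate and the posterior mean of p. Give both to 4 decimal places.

MAP = 0.7857; posterior mean = 0.7500

Mode = (12−1)/(12+4−2) = 11/14 = 0.7857.
Mean = 12/(12+4) = 12/16 = 0.7500.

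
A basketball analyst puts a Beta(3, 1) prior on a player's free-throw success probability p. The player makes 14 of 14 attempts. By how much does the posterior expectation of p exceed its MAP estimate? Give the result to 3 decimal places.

-0.056

Posterior: Beta(3+14, 1+0) = Beta(17, 1).
Since β = 1 ≤ 1 and α > 1, the Beta density is monotone increasing on [0,1]; the mode is at 1.
Mean = 17/(17+1) = 0.944.
Difference = 0.944 − 1.000 = -0.056.
Mode > mean: the posterior has a left tail.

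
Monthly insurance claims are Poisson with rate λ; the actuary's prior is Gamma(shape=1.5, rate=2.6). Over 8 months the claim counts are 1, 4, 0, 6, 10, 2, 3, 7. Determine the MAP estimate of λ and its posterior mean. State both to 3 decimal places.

λ_MAP = 3.160, E[λ|data] = 3.255

Σ counts = 33. Posterior: Gamma(shape = 1.5+33 = 34.5, rate = 2.6+8 = 10.6).
Mode = (α−1)/β = 33.5/10.6 = 3.160.
Mean = α/β = 34.5/10.6 = 3.255.
Mean > mode: the posterior has a right tail.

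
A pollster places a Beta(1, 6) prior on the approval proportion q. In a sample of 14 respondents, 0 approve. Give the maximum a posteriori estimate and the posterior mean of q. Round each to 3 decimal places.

MAP = 0.000; posterior mean = 0.048

Posterior: Beta(1+0, 6+14) = Beta(1, 20).
Since α = 1 ≤ 1 and β > 1, the Beta density is monotone decreasing on [0,1]; the mode is at 0.
Mean = 1/(1+20) = 0.048.
Mean > mode: the posterior has a right tail.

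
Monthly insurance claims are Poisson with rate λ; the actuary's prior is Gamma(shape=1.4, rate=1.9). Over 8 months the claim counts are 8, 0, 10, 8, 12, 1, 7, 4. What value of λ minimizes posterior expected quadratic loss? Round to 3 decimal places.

5.192

Σ counts = 50. Posterior: Gamma(shape = 1.4+50 = 51.4, rate = 1.9+8 = 9.9).
Mode = (α−1)/β = 50.4/9.9 = 5.091.
Mean = α/β = 51.4/9.9 = 5.192.
Quadratic loss ⇒ the optimal estimator is the posterior mean.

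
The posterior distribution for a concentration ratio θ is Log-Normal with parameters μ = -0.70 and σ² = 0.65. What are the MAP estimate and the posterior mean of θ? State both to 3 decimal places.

MAP estimate = 0.259, posterior mean = 0.687

Mode = exp(μ − σ²) = exp(-1.35) = 0.259.
Mean = exp(μ + σ²/2) = exp(-0.375) = 0.687.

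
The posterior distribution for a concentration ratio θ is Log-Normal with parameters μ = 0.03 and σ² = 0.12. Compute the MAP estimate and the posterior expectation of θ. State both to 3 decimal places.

Mode = exp(μ − σ²) = exp(-0.09) = 0.914.
Mean = exp(μ + σ²/2) = exp(0.090) = 1.094.
The posterior is right-skewed, so the mean exceeds the mode.

θ_MAP = 0.914, E[θ|data] = 1.094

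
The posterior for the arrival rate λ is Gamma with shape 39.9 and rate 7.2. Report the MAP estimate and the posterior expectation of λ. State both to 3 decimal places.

MAP = 5.403, posterior mean = 5.542

Mode = (α−1)/β = 38.9/7.2 = 5.403.
Mean = α/β = 39.9/7.2 = 5.542.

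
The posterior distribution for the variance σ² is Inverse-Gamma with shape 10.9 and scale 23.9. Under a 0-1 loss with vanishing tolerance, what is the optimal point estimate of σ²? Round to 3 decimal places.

2.008

Mode = β/(α+1) = 23.9/11.9 = 2.008.
Mean = β/(α−1) = 23.9/9.9 = 2.414.
This is the posterior mode — the MAP estimate.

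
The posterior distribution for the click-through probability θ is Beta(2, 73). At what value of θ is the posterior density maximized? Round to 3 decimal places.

Mode = (2−1)/(2+73−2) = 1/73 = 0.014.
Mean = 2/(2+73) = 2/75 = 0.027.
This is the posterior mode — the MAP estimate.

0.014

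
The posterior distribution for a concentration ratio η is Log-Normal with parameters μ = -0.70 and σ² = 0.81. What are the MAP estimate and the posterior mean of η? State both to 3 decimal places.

MAP = 0.221, posterior mean = 0.745

Mode = exp(μ − σ²) = exp(-1.51) = 0.221.
Mean = exp(μ + σ²/2) = exp(-0.295) = 0.745.
Right-skewed posterior ⇒ mode < mean.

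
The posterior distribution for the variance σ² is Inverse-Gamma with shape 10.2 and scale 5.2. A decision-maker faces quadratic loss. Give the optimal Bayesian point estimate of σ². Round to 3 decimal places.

0.565

Mode = β/(α+1) = 5.2/11.2 = 0.464.
Mean = β/(α−1) = 5.2/9.2 = 0.565.
Quadratic loss ⇒ the optimal estimator is the posterior mean.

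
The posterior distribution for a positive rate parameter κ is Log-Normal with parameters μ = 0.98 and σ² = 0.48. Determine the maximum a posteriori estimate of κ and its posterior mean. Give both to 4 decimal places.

MAP: 1.6487. Posterior mean: 3.3872.

Mode = exp(μ − σ²) = exp(0.50) = 1.6487.
Mean = exp(μ + σ²/2) = exp(1.220) = 3.3872.
The mean is pulled above the mode by the posterior's right skew.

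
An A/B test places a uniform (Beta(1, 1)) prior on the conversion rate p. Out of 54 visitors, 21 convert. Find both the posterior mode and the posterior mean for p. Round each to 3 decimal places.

p_MAP = 0.389, E[p|data] = 0.393

Posterior: Beta(1+21, 1+33) = Beta(22, 34).
Mode = (22−1)/(22+34−2) = 21/54 = 0.389.
Mean = 22/(22+34) = 22/56 = 0.393.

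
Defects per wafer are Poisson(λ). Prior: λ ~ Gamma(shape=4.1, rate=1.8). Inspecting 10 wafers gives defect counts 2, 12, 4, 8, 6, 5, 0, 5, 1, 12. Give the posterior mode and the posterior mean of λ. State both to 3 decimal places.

λ_MAP = 4.924, E[λ|data] = 5.008

Σ counts = 55. Posterior: Gamma(shape = 4.1+55 = 59.1, rate = 1.8+10 = 11.8).
Mode = (α−1)/β = 58.1/11.8 = 4.924.
Mean = α/β = 59.1/11.8 = 5.008.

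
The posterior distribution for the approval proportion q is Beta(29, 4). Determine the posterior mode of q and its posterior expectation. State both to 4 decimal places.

Mode = (29−1)/(29+4−2) = 28/31 = 0.9032.
Mean = 29/(29+4) = 29/33 = 0.8788.

MAP = 0.9032, posterior mean = 0.8788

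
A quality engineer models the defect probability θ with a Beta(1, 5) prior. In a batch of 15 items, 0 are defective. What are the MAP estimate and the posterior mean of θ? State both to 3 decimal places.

MAP = 0.000; posterior mean = 0.048

Posterior: Beta(1+0, 5+15) = Beta(1, 20).
Since α = 1 ≤ 1 and β > 1, the Beta density is monotone decreasing on [0,1]; the mode is at 0.
Mean = 1/(1+20) = 0.048.
Right-skewed posterior ⇒ mode < mean.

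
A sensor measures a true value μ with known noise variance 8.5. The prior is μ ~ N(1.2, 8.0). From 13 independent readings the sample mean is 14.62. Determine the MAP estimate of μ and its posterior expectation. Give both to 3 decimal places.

Posterior for μ is Normal. Precision-weighted mean: (1/8.0·1.2 + 13/8.5·14.62) / (1/8.0 + 13/8.5) = 13.606.
A Normal posterior is symmetric, so mode = mean.

MAP estimate = 13.606, posterior expectation = 13.606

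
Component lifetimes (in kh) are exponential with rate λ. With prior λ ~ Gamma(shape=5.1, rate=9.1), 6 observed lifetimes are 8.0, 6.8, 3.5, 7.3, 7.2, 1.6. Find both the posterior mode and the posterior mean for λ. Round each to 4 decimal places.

posterior mode = 0.2322, posterior mean = 0.2552

Σ times = 34.4. Posterior: Gamma(shape = 5.1+6 = 11.1, rate = 9.1+34.4 = 43.5).
Mode = (α−1)/β = 10.1/43.5 = 0.2322.
Mean = α/β = 11.1/43.5 = 0.2552.
Mean > mode: the posterior has a right tail.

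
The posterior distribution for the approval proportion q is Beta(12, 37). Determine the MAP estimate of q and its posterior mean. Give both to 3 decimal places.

q_MAP = 0.234, E[q|data] = 0.245

Mode = (12−1)/(12+37−2) = 11/47 = 0.234.
Mean = 12/(12+37) = 12/49 = 0.245.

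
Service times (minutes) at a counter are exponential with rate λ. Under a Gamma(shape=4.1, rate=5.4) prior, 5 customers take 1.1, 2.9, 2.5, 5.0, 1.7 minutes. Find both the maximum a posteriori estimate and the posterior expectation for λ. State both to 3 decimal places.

MAP = 0.435, posterior mean = 0.489

Σ times = 13.2. Posterior: Gamma(shape = 4.1+5 = 9.1, rate = 5.4+13.2 = 18.6).
Mode = (α−1)/β = 8.1/18.6 = 0.435.
Mean = α/β = 9.1/18.6 = 0.489.
Right-skewed posterior ⇒ mode < mean.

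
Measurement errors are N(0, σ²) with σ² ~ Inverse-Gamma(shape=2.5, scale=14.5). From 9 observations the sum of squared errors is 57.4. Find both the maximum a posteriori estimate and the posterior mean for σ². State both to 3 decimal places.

Posterior: Inverse-Gamma(shape = 2.5+9/2 = 7.0, scale = 14.5+57.4/2 = 43.2).
Mode = β/(α+1) = 43.2/8.0 = 5.400.
Mean = β/(α−1) = 43.2/6.0 = 7.200.
Mean > mode: the posterior has a right tail.

MAP: 5.400. Posterior mean: 7.200.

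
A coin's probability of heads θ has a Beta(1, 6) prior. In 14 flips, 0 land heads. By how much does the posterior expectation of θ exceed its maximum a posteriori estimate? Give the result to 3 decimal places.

Posterior: Beta(1+0, 6+14) = Beta(1, 20).
Since α = 1 ≤ 1 and β > 1, the Beta density is monotone decreasing on [0,1]; the mode is at 0.
Mean = 1/(1+20) = 0.048.
Difference = 0.048 − 0.000 = 0.048.
The mean is pulled above the mode by the posterior's right skew.

0.048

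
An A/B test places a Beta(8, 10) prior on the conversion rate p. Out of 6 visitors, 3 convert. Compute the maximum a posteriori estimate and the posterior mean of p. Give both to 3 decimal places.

Posterior: Beta(8+3, 10+3) = Beta(11, 13).
Mode = (11−1)/(11+13−2) = 10/22 = 0.455.
Mean = 11/(11+13) = 11/24 = 0.458.
Right-skewed posterior ⇒ mode < mean.

p_MAP = 0.455, E[p|data] = 0.458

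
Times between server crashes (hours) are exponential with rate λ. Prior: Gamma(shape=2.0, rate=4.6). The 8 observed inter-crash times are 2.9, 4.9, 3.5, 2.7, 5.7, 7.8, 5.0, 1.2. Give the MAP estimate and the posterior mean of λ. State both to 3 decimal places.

MAP = 0.235; posterior mean = 0.261

Σ times = 33.7. Posterior: Gamma(shape = 2.0+8 = 10.0, rate = 4.6+33.7 = 38.3).
Mode = (α−1)/β = 9.0/38.3 = 0.235.
Mean = α/β = 10.0/38.3 = 0.261.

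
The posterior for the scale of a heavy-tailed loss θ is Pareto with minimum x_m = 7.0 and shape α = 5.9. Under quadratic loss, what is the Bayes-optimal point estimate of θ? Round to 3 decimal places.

8.429

The Pareto density is strictly decreasing on [x_m, ∞), so the mode is x_m = 7.000.
Mean = α·x_m/(α−1) = 5.9·7.0/4.9 = 8.429.
Quadratic loss ⇒ the optimal estimator is the posterior mean.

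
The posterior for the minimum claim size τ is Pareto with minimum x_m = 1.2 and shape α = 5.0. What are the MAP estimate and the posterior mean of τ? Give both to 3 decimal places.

The Pareto density is strictly decreasing on [x_m, ∞), so the mode is x_m = 1.200.
Mean = α·x_m/(α−1) = 5.0·1.2/4.0 = 1.500.
The mean is pulled above the mode by the posterior's right skew.

MAP estimate = 1.200, posterior mean = 1.500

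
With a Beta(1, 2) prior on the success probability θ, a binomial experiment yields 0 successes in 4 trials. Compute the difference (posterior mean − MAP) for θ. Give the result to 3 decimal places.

Posterior: Beta(1+0, 2+4) = Beta(1, 6).
Since α = 1 ≤ 1 and β > 1, the Beta density is monotone decreasing on [0,1]; the mode is at 0.
Mean = 1/(1+6) = 0.143.
Difference = 0.143 − 0.000 = 0.143.

0.143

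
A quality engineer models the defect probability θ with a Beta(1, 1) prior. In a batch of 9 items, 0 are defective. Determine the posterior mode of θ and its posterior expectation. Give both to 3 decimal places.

Posterior: Beta(1+0, 1+9) = Beta(1, 10).
Since α = 1 ≤ 1 and β > 1, the Beta density is monotone decreasing on [0,1]; the mode is at 0.
Mean = 1/(1+10) = 0.091.
The mean is pulled above the mode by the posterior's right skew.

MAP: 0.000. Posterior mean: 0.091.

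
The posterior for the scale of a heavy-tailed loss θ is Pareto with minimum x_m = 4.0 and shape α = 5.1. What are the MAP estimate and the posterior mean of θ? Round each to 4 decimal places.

The Pareto density is strictly decreasing on [x_m, ∞), so the mode is x_m = 4.0000.
Mean = α·x_m/(α−1) = 5.1·4.0/4.1 = 4.9756.
The mean is pulled above the mode by the posterior's right skew.

θ_MAP = 4.0000, E[θ|data] = 4.9756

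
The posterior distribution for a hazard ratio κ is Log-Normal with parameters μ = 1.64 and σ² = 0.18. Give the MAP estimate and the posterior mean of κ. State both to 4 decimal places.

Mode = exp(μ − σ²) = exp(1.46) = 4.3060.
Mean = exp(μ + σ²/2) = exp(1.730) = 5.6407.
The mean is pulled above the mode by the posterior's right skew.

MAP = 4.3060; posterior mean = 5.6407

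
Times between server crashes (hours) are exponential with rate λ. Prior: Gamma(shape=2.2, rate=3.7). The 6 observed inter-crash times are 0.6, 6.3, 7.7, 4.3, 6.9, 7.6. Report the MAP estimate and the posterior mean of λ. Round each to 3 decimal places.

MAP = 0.194, posterior mean = 0.221

Σ times = 33.4. Posterior: Gamma(shape = 2.2+6 = 8.2, rate = 3.7+33.4 = 37.1).
Mode = (α−1)/β = 7.2/37.1 = 0.194.
Mean = α/β = 8.2/37.1 = 0.221.
The mean is pulled above the mode by the posterior's right skew.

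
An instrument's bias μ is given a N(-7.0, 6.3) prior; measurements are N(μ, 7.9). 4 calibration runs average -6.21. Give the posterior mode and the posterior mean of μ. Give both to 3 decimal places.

posterior mode = -6.399, posterior mean = -6.399

Posterior for μ is Normal. Precision-weighted mean: (1/6.3·-7.0 + 4/7.9·-6.21) / (1/6.3 + 4/7.9) = -6.399.
A Normal posterior is symmetric, so mode = mean.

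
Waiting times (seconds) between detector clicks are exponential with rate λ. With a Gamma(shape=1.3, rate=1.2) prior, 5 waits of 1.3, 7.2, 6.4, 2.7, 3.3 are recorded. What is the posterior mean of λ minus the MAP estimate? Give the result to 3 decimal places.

Σ times = 20.9. Posterior: Gamma(shape = 1.3+5 = 6.3, rate = 1.2+20.9 = 22.1).
Mode = (α−1)/β = 5.3/22.1 = 0.240.
Mean = α/β = 6.3/22.1 = 0.285.
Difference = 0.285 − 0.240 = 0.045.

0.045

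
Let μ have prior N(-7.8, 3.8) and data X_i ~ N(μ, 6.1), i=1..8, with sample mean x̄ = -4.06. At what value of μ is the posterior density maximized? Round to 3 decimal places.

-4.685

Posterior for μ is Normal. Precision-weighted mean: (1/3.8·-7.8 + 8/6.1·-4.06) / (1/3.8 + 8/6.1) = -4.685.
A Normal posterior is symmetric, so mode = mean.
This is the posterior mode — the MAP estimate.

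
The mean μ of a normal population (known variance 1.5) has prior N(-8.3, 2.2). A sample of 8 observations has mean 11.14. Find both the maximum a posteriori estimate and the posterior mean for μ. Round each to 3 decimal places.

MAP = 9.613; posterior mean = 9.613

Posterior for μ is Normal. Precision-weighted mean: (1/2.2·-8.3 + 8/1.5·11.14) / (1/2.2 + 8/1.5) = 9.613.
A Normal posterior is symmetric, so mode = mean.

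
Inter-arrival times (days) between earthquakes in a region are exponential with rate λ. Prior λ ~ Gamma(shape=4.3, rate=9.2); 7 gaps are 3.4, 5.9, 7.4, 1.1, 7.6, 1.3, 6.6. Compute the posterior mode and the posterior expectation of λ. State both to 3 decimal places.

Σ times = 33.3. Posterior: Gamma(shape = 4.3+7 = 11.3, rate = 9.2+33.3 = 42.5).
Mode = (α−1)/β = 10.3/42.5 = 0.242.
Mean = α/β = 11.3/42.5 = 0.266.

MAP = 0.242, posterior mean = 0.266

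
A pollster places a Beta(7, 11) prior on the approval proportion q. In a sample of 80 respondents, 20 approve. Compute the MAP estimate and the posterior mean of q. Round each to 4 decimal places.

Posterior: Beta(7+20, 11+60) = Beta(27, 71).
Mode = (27−1)/(27+71−2) = 26/96 = 0.2708.
Mean = 27/(27+71) = 27/98 = 0.2755.

MAP estimate = 0.2708, posterior mean = 0.2755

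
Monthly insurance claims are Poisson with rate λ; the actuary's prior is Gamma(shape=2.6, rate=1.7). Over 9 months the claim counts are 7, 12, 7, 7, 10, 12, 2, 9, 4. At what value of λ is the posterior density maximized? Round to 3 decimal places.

6.692

Σ counts = 70. Posterior: Gamma(shape = 2.6+70 = 72.6, rate = 1.7+9 = 10.7).
Mode = (α−1)/β = 71.6/10.7 = 6.692.
Mean = α/β = 72.6/10.7 = 6.785.
This is the posterior mode — the MAP estimate.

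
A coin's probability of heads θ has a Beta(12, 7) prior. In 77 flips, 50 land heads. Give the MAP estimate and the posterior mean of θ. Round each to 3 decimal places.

Posterior: Beta(12+50, 7+27) = Beta(62, 34).
Mode = (62−1)/(62+34−2) = 61/94 = 0.649.
Mean = 62/(62+34) = 62/96 = 0.646.

θ_MAP = 0.649, E[θ|data] = 0.646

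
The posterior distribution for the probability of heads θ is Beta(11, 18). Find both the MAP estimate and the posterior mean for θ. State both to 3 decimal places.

Mode = (11−1)/(11+18−2) = 10/27 = 0.370.
Mean = 11/(11+18) = 11/29 = 0.379.

MAP = 0.370, posterior mean = 0.379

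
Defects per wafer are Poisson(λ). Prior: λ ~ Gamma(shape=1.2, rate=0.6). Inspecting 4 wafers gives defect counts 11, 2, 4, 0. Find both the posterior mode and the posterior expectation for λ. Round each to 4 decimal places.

MAP = 3.7391; posterior mean = 3.9565

Σ counts = 17. Posterior: Gamma(shape = 1.2+17 = 18.2, rate = 0.6+4 = 4.6).
Mode = (α−1)/β = 17.2/4.6 = 3.7391.
Mean = α/β = 18.2/4.6 = 3.9565.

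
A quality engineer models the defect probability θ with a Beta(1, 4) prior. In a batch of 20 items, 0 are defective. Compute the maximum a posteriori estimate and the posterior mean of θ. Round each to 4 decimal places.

maximum a posteriori estimate = 0.0000, posterior mean = 0.0400

Posterior: Beta(1+0, 4+20) = Beta(1, 24).
Since α = 1 ≤ 1 and β > 1, the Beta density is monotone decreasing on [0,1]; the mode is at 0.
Mean = 1/(1+24) = 0.0400.
The posterior is right-skewed, so the mean exceeds the mode.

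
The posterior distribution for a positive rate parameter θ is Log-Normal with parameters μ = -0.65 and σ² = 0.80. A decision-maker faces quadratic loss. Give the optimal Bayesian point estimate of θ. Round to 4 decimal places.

0.7788

Mode = exp(μ − σ²) = exp(-1.45) = 0.2346.
Mean = exp(μ + σ²/2) = exp(-0.250) = 0.7788.
Quadratic loss ⇒ the optimal estimator is the posterior mean.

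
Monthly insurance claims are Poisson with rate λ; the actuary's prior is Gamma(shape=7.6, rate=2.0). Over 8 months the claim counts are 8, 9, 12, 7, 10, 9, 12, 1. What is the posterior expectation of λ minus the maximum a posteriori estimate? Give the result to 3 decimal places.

Σ counts = 68. Posterior: Gamma(shape = 7.6+68 = 75.6, rate = 2.0+8 = 10.0).
Mode = (α−1)/β = 74.6/10.0 = 7.460.
Mean = α/β = 75.6/10.0 = 7.560.
Difference = 7.560 − 7.460 = 0.100.
The posterior is right-skewed, so the mean exceeds the mode.

0.100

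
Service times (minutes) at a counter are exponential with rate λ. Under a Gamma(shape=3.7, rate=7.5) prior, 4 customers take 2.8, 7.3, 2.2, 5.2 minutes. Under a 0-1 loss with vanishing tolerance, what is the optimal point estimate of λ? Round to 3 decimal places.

Σ times = 17.5. Posterior: Gamma(shape = 3.7+4 = 7.7, rate = 7.5+17.5 = 25.0).
Mode = (α−1)/β = 6.7/25.0 = 0.268.
Mean = α/β = 7.7/25.0 = 0.308.
This is the posterior mode — the MAP estimate.

0.268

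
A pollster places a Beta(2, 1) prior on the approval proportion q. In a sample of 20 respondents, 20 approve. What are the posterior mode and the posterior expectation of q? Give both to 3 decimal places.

Posterior: Beta(2+20, 1+0) = Beta(22, 1).
Since β = 1 ≤ 1 and α > 1, the Beta density is monotone increasing on [0,1]; the mode is at 1.
Mean = 22/(22+1) = 0.957.

MAP: 1.000. Posterior mean: 0.957.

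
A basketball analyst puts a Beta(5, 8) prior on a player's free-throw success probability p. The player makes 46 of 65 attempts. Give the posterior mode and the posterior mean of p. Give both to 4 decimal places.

p_MAP = 0.6579, E[p|data] = 0.6538

Posterior: Beta(5+46, 8+19) = Beta(51, 27).
Mode = (51−1)/(51+27−2) = 50/76 = 0.6579.
Mean = 51/(51+27) = 51/78 = 0.6538.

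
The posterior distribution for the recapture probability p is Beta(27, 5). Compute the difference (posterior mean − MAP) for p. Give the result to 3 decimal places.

Mode = (27−1)/(27+5−2) = 26/30 = 0.867.
Mean = 27/(27+5) = 27/32 = 0.844.
Difference = 0.844 − 0.867 = -0.023.

-0.023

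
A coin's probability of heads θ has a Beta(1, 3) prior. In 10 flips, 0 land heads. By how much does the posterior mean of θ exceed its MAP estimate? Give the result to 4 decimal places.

Posterior: Beta(1+0, 3+10) = Beta(1, 13).
Since α = 1 ≤ 1 and β > 1, the Beta density is monotone decreasing on [0,1]; the mode is at 0.
Mean = 1/(1+13) = 0.0714.
Difference = 0.0714 − 0.0000 = 0.0714.

0.0714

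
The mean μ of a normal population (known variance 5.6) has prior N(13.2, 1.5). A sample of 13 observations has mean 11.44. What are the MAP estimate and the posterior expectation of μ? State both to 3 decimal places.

MAP: 11.833. Posterior mean: 11.833.

Posterior for μ is Normal. Precision-weighted mean: (1/1.5·13.2 + 13/5.6·11.44) / (1/1.5 + 13/5.6) = 11.833.
A Normal posterior is symmetric, so mode = mean.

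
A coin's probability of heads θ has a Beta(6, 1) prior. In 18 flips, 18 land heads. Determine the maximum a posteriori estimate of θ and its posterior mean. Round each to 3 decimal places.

Posterior: Beta(6+18, 1+0) = Beta(24, 1).
Since β = 1 ≤ 1 and α > 1, the Beta density is monotone increasing on [0,1]; the mode is at 1.
Mean = 24/(24+1) = 0.960.
Left-skewed posterior ⇒ mean < mode.

MAP = 1.000; posterior mean = 0.960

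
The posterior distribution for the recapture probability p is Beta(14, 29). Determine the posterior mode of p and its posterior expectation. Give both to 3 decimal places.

Mode = (14−1)/(14+29−2) = 13/41 = 0.317.
Mean = 14/(14+29) = 14/43 = 0.326.
The mean is pulled above the mode by the posterior's right skew.

MAP = 0.317, posterior mean = 0.326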